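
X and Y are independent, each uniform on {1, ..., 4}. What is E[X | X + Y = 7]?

Outcomes with X + Y = 7: (3,4), (4,3), each with probability 1/16.
E[X | X + Y = 7] = (3 + 4) / 2 = 7/2.

7/2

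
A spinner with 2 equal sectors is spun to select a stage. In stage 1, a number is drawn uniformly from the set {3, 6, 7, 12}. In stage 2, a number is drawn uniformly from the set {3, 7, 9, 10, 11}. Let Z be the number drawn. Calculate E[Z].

E[Z | stage 1] = (3+6+7+12)/4 = 7.
E[Z | stage 2] = (3+7+9+10+11)/5 = 8.
E[Z] = (1/2)·(7) + (1/2)·(8) = 15/2.

15/2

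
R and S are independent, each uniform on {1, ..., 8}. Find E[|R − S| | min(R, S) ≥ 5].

P(min(R, S) ≥ 5) = 1/4.
Summing |R−S|·P(x,y) over outcomes with min(R, S) ≥ 5 gives 5/16.
E[|R − S| | min(R, S) ≥ 5] = (5/16) / (1/4) = 5/4.

5/4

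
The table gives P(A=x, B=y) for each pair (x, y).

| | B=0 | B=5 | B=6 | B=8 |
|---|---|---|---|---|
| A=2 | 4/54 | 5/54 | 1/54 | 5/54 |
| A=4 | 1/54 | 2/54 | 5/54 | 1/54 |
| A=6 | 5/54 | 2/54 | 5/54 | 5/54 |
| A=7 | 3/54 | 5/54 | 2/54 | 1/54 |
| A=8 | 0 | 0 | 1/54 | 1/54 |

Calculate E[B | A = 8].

7

P(A = 8) = 1/27.
Summing B·P(A=x,B=y) over the conditioning event gives 7/27.
E[B | A = 8] = (7/27) / (1/27) = 7.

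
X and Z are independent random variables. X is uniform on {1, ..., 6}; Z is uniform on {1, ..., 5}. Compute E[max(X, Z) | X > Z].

14/3

P(X > Z) = 1/2.
Summing max(X,Z)·P(x,y) over outcomes with X > Z gives 7/3.
E[max(X, Z) | X > Z] = (7/3) / (1/2) = 14/3.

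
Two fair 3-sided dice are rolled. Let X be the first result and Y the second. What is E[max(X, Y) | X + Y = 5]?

3

P(X + Y = 5) = 2/9.
Summing max(X,Y)·P(x,y) over outcomes with X + Y = 5 gives 2/3.
E[max(X, Y) | X + Y = 5] = (2/3) / (2/9) = 3.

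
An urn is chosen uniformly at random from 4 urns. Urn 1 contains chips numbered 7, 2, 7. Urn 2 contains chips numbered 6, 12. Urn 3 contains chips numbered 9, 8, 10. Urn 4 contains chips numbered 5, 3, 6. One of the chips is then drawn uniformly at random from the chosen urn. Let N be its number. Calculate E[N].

E[N | urn 1] = (7+2+7)/3 = 16/3.
E[N | urn 2] = (6+12)/2 = 9.
E[N | urn 3] = (9+8+10)/3 = 9.
E[N | urn 4] = (5+3+6)/3 = 14/3.
E[N] = (1/4)·(16/3) + (1/4)·(9) + (1/4)·(9) + (1/4)·(14/3) = 7.

7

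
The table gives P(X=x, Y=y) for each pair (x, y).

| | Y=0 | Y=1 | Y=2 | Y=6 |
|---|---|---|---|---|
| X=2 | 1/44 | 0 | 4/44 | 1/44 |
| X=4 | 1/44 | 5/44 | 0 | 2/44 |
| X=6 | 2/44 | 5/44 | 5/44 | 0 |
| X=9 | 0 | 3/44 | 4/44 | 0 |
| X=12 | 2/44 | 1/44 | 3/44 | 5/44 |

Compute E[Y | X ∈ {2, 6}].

29/18

P(X ∈ {2, 6}) = 9/22.
Σ Y·P over the event = 0·(1/44) + 2·(4/44) + 6·(1/44) + 0·(2/44) + 1·(5/44) + 2·(5/44) = 29/44.
E[Y | X ∈ {2, 6}] = (29/44) / (9/22) = 29/18.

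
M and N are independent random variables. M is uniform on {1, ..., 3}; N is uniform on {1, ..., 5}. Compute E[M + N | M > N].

4

P(M > N) = 1/5.
Summing (M+N)·P(x,y) over outcomes with M > N gives 4/5.
E[M + N | M > N] = (4/5) / (1/5) = 4.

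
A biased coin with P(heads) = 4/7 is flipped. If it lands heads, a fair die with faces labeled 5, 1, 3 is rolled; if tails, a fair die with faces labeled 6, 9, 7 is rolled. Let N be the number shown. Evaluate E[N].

34/7

E[N | heads] = (5+1+3)/3 = 3.
E[N | tails] = (6+9+7)/3 = 22/3.
By the law of total expectation,
E[N] = (4/7)·(3) + (3/7)·(22/3) = 34/7.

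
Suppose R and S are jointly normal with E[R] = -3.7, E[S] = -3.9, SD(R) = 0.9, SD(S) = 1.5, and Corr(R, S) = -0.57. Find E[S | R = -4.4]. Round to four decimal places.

-3.2350

For a bivariate normal, E[S | R=x] = μ_S + ρ·(σ_S/σ_R)·(x − μ_R).
E[S | R=-4.4] = -3.9 + (-0.57)·(1.5/0.9)·(-4.4 − (-3.7)) = -3.9 + (-0.95)·(-0.7) = -3.2350.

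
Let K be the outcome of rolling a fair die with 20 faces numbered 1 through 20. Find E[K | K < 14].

P(K < 14) = 13/20.
E[K | K < 14] = (91/20) / (13/20) = 7.

7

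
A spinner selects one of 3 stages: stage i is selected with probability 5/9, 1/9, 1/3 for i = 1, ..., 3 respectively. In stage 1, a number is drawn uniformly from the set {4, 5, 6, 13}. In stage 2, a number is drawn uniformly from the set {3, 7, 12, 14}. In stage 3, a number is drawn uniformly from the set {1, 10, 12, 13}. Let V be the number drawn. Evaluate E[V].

71/9

E[V | stage 1] = (4+5+6+13)/4 = 7.
E[V | stage 2] = (3+7+12+14)/4 = 9.
E[V | stage 3] = (1+10+12+13)/4 = 9.
By the law of total expectation,
E[V] = (5/9)·(7) + (1/9)·(9) + (1/3)·(9) = 71/9.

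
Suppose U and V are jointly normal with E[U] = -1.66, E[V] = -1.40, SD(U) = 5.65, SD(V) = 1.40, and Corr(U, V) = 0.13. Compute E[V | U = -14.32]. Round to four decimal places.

The regression of V on U has slope ρ·σ_V/σ_U and passes through (μ_U, μ_V).
E[V | U=-14.32] = -1.40 + (0.13)·(1.40/5.65)·(-14.32 − (-1.66)) = -1.40 + (0.032212)·(-12.66) = -1.8078.

-1.8078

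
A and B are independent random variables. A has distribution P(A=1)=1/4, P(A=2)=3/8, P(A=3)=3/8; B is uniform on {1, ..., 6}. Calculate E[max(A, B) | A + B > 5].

P(A + B > 5) = 25/48.
Summing max(A,B)·P(x,y) over outcomes with A + B > 5 gives 121/48.
E[max(A, B) | A + B > 5] = (121/48) / (25/48) = 121/25.

121/25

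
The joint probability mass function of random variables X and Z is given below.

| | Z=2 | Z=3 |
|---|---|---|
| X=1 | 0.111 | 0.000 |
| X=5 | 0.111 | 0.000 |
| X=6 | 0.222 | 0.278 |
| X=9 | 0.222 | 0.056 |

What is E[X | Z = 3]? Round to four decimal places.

P(Z = 3) = 0.334.
Σ X·P over the event = 6·(0.278) + 9·(0.056) = 2.172.
E[X | Z = 3] = (2.172) / (0.334) = 6.5030.

6.5030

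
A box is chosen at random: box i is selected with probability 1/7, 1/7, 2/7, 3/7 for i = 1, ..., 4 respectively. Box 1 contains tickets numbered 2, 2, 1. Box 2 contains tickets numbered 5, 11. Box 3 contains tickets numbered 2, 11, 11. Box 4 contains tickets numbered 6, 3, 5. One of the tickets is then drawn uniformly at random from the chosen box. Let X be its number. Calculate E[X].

E[X | box 1] = (2+2+1)/3 = 5/3.
E[X | box 2] = (5+11)/2 = 8.
E[X | box 3] = (2+11+11)/3 = 8.
E[X | box 4] = (6+3+5)/3 = 14/3.
E[X] = (1/7)·(5/3) + (1/7)·(8) + (2/7)·(8) + (3/7)·(14/3) = 17/3.

17/3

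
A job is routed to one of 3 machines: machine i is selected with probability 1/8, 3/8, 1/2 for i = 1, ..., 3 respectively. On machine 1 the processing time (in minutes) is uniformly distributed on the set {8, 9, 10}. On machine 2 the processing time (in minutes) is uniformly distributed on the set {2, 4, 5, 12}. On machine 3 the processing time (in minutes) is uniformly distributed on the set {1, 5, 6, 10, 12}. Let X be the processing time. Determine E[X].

E[X | machine 1] = (8+9+10)/3 = 9.
E[X | machine 2] = (2+4+5+12)/4 = 23/4.
E[X | machine 3] = (1+5+6+10+12)/5 = 34/5.
By the law of total expectation,
E[X] = (1/8)·(9) + (3/8)·(23/4) + (1/2)·(34/5) = 1069/160.

1069/160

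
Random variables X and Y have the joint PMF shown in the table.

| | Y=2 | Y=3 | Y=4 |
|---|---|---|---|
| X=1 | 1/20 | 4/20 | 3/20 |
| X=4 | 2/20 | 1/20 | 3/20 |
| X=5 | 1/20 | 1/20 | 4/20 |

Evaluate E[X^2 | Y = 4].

P(Y = 4) = 1/2.
Σ X^2·P over the event = 1·(3/20) + 16·(3/20) + 25·(4/20) = 151/20.
E[X^2 | Y = 4] = (151/20) / (1/2) = 151/10.

151/10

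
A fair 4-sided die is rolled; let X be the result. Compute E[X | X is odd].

2

Given X is odd, X is equally likely to be any of {1, 3}.
E[X | X is odd] = (1 + 3) / 2 = 2.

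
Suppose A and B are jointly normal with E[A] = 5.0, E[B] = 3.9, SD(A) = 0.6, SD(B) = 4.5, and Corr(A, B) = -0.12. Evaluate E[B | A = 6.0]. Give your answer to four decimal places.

For a bivariate normal, E[B | A=x] = μ_B + ρ·(σ_B/σ_A)·(x − μ_A).
E[B | A=6.0] = 3.9 + (-0.12)·(4.5/0.6)·(6.0 − (5.0)) = 3.9 + (-0.9)·(1) = 3.0000.

3.0000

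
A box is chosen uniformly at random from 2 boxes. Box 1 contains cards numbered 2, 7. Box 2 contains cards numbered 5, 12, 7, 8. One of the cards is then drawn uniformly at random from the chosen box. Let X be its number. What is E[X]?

25/4

E[X | box 1] = (2+7)/2 = 9/2.
E[X | box 2] = (5+12+7+8)/4 = 8.
By the law of total expectation,
E[X] = (1/2)·(9/2) + (1/2)·(8) = 25/4.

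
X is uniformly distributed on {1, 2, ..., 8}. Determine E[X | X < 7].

Given X < 7, X is equally likely to be any of {1, 2, 3, 4, 5, 6}.
E[X | X < 7] = (1 + 2 + 3 + 4 + 5 + 6) / 6 = 7/2.

7/2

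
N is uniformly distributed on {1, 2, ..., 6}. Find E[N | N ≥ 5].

11/2

Given N ≥ 5, N is equally likely to be any of {5, 6}.
E[N | N ≥ 5] = (5 + 6) / 2 = 11/2.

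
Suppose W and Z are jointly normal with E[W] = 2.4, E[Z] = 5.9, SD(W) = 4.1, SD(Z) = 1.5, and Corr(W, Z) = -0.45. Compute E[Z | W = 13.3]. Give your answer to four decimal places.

For a bivariate normal, E[Z | W=x] = μ_Z + ρ·(σ_Z/σ_W)·(x − μ_W).
E[Z | W=13.3] = 5.9 + (-0.45)·(1.5/4.1)·(13.3 − (2.4)) = 5.9 + (-0.16463)·(10.9) = 4.1055.

4.1055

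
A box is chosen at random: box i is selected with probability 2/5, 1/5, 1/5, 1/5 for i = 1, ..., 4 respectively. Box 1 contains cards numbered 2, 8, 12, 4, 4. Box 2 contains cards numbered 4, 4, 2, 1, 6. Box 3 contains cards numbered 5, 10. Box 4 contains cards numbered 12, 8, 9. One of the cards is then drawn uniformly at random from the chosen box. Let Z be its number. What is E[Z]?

977/150

E[Z | box 1] = (2+8+12+4+4)/5 = 6.
E[Z | box 2] = (4+4+2+1+6)/5 = 17/5.
E[Z | box 3] = (5+10)/2 = 15/2.
E[Z | box 4] = (12+8+9)/3 = 29/3.
E[Z] = (2/5)·(6) + (1/5)·(17/5) + (1/5)·(15/2) + (1/5)·(29/3) = 977/150.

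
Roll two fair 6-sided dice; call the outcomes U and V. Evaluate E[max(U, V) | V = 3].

4

Outcomes with V = 3: (1,3), (2,3), (3,3), (4,3), (5,3), (6,3), each with probability 1/36.
E[max(U, V) | V = 3] = (3 + 3 + 3 + 4 + 5 + 6) / 6 = 4.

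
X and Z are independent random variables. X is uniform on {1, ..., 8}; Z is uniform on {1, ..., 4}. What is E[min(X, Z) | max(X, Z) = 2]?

P(max(X, Z) = 2) = 3/32.
Summing min(X,Z)·P(x,y) over outcomes with max(X, Z) = 2 gives 1/8.
E[min(X, Z) | max(X, Z) = 2] = (1/8) / (3/32) = 4/3.

4/3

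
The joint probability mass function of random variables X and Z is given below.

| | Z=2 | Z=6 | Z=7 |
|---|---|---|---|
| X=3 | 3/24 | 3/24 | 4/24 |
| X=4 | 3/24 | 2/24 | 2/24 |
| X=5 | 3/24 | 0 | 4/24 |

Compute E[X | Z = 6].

P(Z = 6) = 5/24.
Σ X·P over the event = 3·(3/24) + 4·(2/24) = 17/24.
E[X | Z = 6] = (17/24) / (5/24) = 17/5.

17/5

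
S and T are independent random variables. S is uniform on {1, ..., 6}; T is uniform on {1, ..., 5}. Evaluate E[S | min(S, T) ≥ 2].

P(min(S, T) ≥ 2) = 2/3.
Summing S·P(x,y) over outcomes with min(S, T) ≥ 2 gives 8/3.
E[S | min(S, T) ≥ 2] = (8/3) / (2/3) = 4.

4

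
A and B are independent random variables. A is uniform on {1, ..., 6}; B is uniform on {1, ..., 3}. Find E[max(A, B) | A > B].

53/12

P(A > B) = 2/3.
Summing max(A,B)·P(x,y) over outcomes with A > B gives 53/18.
E[max(A, B) | A > B] = (53/18) / (2/3) = 53/12.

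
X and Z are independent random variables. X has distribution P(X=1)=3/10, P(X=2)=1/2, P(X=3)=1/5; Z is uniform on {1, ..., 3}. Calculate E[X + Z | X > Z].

P(X > Z) = 3/10.
Summing (X+Z)·P(x,y) over outcomes with X > Z gives 11/10.
E[X + Z | X > Z] = (11/10) / (3/10) = 11/3.

11/3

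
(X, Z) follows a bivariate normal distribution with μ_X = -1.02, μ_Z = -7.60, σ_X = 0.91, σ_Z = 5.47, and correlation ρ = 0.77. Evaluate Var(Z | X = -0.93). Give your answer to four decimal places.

The conditional variance in a bivariate normal is σ_Z²(1 − ρ²), independent of x.
Var(Z | X=-0.93) = (5.47)²·(1 − (0.77)²) = 29.9209·0.4071 = 12.1808.

12.1808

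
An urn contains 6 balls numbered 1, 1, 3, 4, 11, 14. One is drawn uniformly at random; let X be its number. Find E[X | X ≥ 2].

8

P(X ≥ 2) = 2/3.
Σ over the event: 3·1/6 + 4·1/6 + 11·1/6 + 14·1/6 = 16/3.
E[X | X ≥ 2] = (16/3) / (2/3) = 8.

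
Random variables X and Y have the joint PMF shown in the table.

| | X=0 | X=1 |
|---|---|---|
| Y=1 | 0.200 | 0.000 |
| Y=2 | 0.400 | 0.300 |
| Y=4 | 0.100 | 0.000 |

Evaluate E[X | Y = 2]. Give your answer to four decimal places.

P(Y = 2) = 0.700.
Σ X·P over the event = 0·(0.400) + 1·(0.300) = 0.300.
E[X | Y = 2] = (0.300) / (0.700) = 0.4286.

0.4286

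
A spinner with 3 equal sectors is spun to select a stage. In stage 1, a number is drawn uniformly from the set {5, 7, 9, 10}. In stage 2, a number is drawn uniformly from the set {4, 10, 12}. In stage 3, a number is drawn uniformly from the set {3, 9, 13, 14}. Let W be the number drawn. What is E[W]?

157/18

E[W | stage 1] = (5+7+9+10)/4 = 31/4.
E[W | stage 2] = (4+10+12)/3 = 26/3.
E[W | stage 3] = (3+9+13+14)/4 = 39/4.
By the law of total expectation,
E[W] = (1/3)·(31/4) + (1/3)·(26/3) + (1/3)·(39/4) = 157/18.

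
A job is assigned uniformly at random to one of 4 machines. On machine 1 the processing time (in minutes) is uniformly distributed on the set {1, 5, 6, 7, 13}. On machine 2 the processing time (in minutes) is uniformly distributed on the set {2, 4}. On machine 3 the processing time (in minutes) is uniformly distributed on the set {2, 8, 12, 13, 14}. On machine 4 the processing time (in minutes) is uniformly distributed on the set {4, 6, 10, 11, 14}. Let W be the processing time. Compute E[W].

141/20

E[W | machine 1] = (1+5+6+7+13)/5 = 32/5.
E[W | machine 2] = (2+4)/2 = 3.
E[W | machine 3] = (2+8+12+13+14)/5 = 49/5.
E[W | machine 4] = (4+6+10+11+14)/5 = 9.
E[W] = (1/4)·(32/5) + (1/4)·(3) + (1/4)·(49/5) + (1/4)·(9) = 141/20.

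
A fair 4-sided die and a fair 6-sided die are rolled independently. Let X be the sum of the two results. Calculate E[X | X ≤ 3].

8/3

P(X ≤ 3) = 1/8.
Σ over the event: 2·1/24 + 3·1/12 = 1/3.
E[X | X ≤ 3] = (1/3) / (1/8) = 8/3.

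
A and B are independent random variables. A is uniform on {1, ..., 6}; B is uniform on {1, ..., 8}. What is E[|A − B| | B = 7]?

Outcomes with B = 7: (1,7), (2,7), (3,7), (4,7), (5,7), (6,7), each with probability 1/48.
E[|A − B| | B = 7] = (6 + 5 + 4 + 3 + 2 + 1) / 6 = 7/2.

7/2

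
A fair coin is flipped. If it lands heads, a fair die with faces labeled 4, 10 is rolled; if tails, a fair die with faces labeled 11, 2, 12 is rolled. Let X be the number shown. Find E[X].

23/3

E[X | heads] = (4+10)/2 = 7.
E[X | tails] = (11+2+12)/3 = 25/3.
By the law of total expectation,
E[X] = (1/2)·(7) + (1/2)·(25/3) = 23/3.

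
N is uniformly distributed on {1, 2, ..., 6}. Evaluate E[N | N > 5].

Given N > 5, N is equally likely to be any of {6}.
E[N | N > 5] = (6) / 1 = 6.

6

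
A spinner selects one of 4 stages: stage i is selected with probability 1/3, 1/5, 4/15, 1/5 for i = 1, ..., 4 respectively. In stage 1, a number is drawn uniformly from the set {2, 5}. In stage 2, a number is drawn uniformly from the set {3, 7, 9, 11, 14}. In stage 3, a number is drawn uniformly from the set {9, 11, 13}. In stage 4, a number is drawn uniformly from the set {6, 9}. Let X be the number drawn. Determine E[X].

184/25

E[X | stage 1] = (2+5)/2 = 7/2.
E[X | stage 2] = (3+7+9+11+14)/5 = 44/5.
E[X | stage 3] = (9+11+13)/3 = 11.
E[X | stage 4] = (6+9)/2 = 15/2.
E[X] = (1/3)·(7/2) + (1/5)·(44/5) + (4/15)·(11) + (1/5)·(15/2) = 184/25.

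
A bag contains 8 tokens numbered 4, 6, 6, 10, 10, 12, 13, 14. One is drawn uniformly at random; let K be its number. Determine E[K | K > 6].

P(K > 6) = 5/8.
Σ over the event: 10·1/4 + 12·1/8 + 13·1/8 + 14·1/8 = 59/8.
E[K | K > 6] = (59/8) / (5/8) = 59/5.

59/5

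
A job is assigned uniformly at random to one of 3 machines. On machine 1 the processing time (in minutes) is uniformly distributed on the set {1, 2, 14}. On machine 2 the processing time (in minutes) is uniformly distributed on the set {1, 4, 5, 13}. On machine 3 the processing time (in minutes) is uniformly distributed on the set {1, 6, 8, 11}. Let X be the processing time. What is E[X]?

E[X | machine 1] = (1+2+14)/3 = 17/3.
E[X | machine 2] = (1+4+5+13)/4 = 23/4.
E[X | machine 3] = (1+6+8+11)/4 = 13/2.
E[X] = (1/3)·(17/3) + (1/3)·(23/4) + (1/3)·(13/2) = 215/36.

215/36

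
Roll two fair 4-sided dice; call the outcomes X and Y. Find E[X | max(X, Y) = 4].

22/7

P(max(X, Y) = 4) = 7/16.
Summing X·P(x,y) over outcomes with max(X, Y) = 4 gives 11/8.
E[X | max(X, Y) = 4] = (11/8) / (7/16) = 22/7.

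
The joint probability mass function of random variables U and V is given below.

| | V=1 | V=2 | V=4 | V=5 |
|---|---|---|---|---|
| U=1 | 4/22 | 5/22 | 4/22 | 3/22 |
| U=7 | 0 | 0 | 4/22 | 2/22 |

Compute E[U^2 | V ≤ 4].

P(V ≤ 4) = 17/22.
Σ U^2·P over the event = 1·(4/22) + 1·(5/22) + 1·(4/22) + 49·(4/22) = 19/2.
E[U^2 | V ≤ 4] = (19/2) / (17/22) = 209/17.

209/17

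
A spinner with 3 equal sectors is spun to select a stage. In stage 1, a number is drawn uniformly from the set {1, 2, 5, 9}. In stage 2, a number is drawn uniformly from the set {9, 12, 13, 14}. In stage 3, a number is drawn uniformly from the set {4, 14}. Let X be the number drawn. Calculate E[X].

101/12

E[X | stage 1] = (1+2+5+9)/4 = 17/4.
E[X | stage 2] = (9+12+13+14)/4 = 12.
E[X | stage 3] = (4+14)/2 = 9.
By the law of total expectation,
E[X] = (1/3)·(17/4) + (1/3)·(12) + (1/3)·(9) = 101/12.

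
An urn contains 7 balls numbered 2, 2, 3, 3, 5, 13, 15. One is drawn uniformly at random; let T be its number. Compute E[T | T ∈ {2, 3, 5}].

P(T ∈ {2, 3, 5}) = 5/7.
Σ over the event: 2·2/7 + 3·2/7 + 5·1/7 = 15/7.
E[T | T ∈ {2, 3, 5}] = (15/7) / (5/7) = 3.

3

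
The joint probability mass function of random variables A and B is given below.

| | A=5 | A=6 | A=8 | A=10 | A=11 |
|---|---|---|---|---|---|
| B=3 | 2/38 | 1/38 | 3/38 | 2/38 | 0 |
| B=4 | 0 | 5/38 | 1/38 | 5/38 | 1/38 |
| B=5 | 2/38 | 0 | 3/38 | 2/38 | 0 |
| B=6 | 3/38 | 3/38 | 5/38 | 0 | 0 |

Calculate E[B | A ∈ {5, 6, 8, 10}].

P(A ∈ {5, 6, 8, 10}) = 37/38.
Summing B·P(A=x,B=y) over the conditioning event gives 169/38.
E[B | A ∈ {5, 6, 8, 10}] = (169/38) / (37/38) = 169/37.

169/37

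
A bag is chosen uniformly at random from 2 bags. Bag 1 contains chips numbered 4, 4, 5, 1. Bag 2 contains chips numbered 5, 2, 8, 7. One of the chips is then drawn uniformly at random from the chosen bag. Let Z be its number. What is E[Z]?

9/2

E[Z | bag 1] = (4+4+5+1)/4 = 7/2.
E[Z | bag 2] = (5+2+8+7)/4 = 11/2.
E[Z] = (1/2)·(7/2) + (1/2)·(11/2) = 9/2.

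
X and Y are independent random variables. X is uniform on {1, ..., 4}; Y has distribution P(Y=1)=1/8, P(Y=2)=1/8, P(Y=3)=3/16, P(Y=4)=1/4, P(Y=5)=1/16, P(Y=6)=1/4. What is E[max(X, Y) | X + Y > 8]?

P(X + Y > 8) = 9/64.
Summing max(X,Y)·P(x,y) over outcomes with X + Y > 8 gives 53/64.
E[max(X, Y) | X + Y > 8] = (53/64) / (9/64) = 53/9.

53/9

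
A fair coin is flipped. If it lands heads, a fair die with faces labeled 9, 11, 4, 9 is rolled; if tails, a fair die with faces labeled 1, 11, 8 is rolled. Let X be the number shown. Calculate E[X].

E[X | heads] = (9+11+4+9)/4 = 33/4.
E[X | tails] = (1+11+8)/3 = 20/3.
E[X] = (1/2)·(33/4) + (1/2)·(20/3) = 179/24.

179/24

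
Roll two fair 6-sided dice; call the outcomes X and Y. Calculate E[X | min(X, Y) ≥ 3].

9/2

P(min(X, Y) ≥ 3) = 4/9.
Summing X·P(x,y) over outcomes with min(X, Y) ≥ 3 gives 2.
E[X | min(X, Y) ≥ 3] = (2) / (4/9) = 9/2.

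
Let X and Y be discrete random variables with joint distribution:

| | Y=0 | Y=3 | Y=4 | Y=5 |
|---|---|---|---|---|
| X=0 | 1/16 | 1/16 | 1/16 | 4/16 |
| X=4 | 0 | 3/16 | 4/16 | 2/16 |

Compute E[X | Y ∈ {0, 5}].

P(Y ∈ {0, 5}) = 7/16.
Σ X·P over the event = 0·(1/16) + 0·(4/16) + 4·(2/16) = 1/2.
E[X | Y ∈ {0, 5}] = (1/2) / (7/16) = 8/7.

8/7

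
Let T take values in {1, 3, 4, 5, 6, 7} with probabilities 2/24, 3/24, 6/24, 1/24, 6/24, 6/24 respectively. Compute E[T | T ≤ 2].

1

P(T ≤ 2) = 1/12.
Σ over the event: 1·1/12 = 1/12.
E[T | T ≤ 2] = (1/12) / (1/12) = 1.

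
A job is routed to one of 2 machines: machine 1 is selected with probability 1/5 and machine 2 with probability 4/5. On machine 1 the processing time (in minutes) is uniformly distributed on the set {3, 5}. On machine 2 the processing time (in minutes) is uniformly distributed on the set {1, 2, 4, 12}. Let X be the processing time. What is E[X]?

E[X | machine 1] = (3+5)/2 = 4.
E[X | machine 2] = (1+2+4+12)/4 = 19/4.
E[X] = (1/5)·(4) + (4/5)·(19/4) = 23/5.

23/5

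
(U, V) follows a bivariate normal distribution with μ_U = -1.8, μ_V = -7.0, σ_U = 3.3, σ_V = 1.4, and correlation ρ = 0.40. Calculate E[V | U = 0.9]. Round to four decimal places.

-6.5418

For a bivariate normal, E[V | U=x] = μ_V + ρ·(σ_V/σ_U)·(x − μ_U).
E[V | U=0.9] = -7.0 + (0.40)·(1.4/3.3)·(0.9 − (-1.8)) = -7.0 + (0.1697)·(2.7) = -6.5418.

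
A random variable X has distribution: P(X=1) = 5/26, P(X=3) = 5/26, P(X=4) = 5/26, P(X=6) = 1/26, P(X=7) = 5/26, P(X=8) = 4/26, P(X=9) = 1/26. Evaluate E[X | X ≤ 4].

P(X ≤ 4) = 15/26.
Σ over the event: 1·5/26 + 3·5/26 + 4·5/26 = 20/13.
E[X | X ≤ 4] = (20/13) / (15/26) = 8/3.

8/3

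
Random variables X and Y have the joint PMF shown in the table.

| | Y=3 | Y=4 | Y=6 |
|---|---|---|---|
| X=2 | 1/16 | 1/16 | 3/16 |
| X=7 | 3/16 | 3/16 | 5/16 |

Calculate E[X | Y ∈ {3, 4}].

23/4

P(Y ∈ {3, 4}) = 1/2.
Σ X·P over the event = 2·(1/16) + 2·(1/16) + 7·(3/16) + 7·(3/16) = 23/8.
E[X | Y ∈ {3, 4}] = (23/8) / (1/2) = 23/4.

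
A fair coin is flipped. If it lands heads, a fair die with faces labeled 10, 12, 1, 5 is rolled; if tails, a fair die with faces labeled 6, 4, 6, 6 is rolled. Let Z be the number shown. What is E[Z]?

25/4

E[Z | heads] = (10+12+1+5)/4 = 7.
E[Z | tails] = (6+4+6+6)/4 = 11/2.
E[Z] = (1/2)·(7) + (1/2)·(11/2) = 25/4.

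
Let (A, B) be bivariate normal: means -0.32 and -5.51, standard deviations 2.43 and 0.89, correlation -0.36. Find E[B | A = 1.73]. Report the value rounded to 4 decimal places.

E[B | A=x] = μ_B + ρ(σ_B/σ_A)(x − μ_A) for jointly normal variables.
E[B | A=1.73] = -5.51 + (-0.36)·(0.89/2.43)·(1.73 − (-0.32)) = -5.51 + (-0.13185)·(2.05) = -5.7803.

-5.7803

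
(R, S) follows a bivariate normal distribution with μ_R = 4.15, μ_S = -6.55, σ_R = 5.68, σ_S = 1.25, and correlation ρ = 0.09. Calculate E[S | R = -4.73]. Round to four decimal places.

E[S | R=x] = μ_S + ρ(σ_S/σ_R)(x − μ_R) for jointly normal variables.
E[S | R=-4.73] = -6.55 + (0.09)·(1.25/5.68)·(-4.73 − (4.15)) = -6.55 + (0.019806)·(-8.88) = -6.7259.

-6.7259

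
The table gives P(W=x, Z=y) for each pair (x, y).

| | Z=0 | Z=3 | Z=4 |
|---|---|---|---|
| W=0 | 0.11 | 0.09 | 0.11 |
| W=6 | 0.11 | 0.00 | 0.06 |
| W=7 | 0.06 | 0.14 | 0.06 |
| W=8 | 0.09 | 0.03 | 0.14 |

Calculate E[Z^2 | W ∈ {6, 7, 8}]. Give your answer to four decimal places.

8.2464

P(W ∈ {6, 7, 8}) = 0.69.
Σ Z^2·P over the event = 0·(0.11) + 16·(0.06) + 0·(0.06) + 9·(0.14) + 16·(0.06) + 0·(0.09) + 9·(0.03) + 16·(0.14) = 5.69.
E[Z^2 | W ∈ {6, 7, 8}] = (5.69) / (0.69) = 8.2464.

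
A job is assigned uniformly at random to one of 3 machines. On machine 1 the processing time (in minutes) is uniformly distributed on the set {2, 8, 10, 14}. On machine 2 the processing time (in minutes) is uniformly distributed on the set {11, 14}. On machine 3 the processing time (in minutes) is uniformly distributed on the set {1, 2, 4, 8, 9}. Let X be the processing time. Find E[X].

E[X | machine 1] = (2+8+10+14)/4 = 17/2.
E[X | machine 2] = (11+14)/2 = 25/2.
E[X | machine 3] = (1+2+4+8+9)/5 = 24/5.
By the law of total expectation,
E[X] = (1/3)·(17/2) + (1/3)·(25/2) + (1/3)·(24/5) = 43/5.

43/5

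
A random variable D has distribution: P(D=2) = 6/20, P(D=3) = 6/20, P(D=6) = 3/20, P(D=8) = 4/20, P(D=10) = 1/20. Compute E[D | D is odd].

3

P(D is odd) = 3/10.
Σ over the event: 3·3/10 = 9/10.
E[D | D is odd] = (9/10) / (3/10) = 3.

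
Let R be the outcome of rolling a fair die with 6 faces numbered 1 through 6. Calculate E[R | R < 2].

Given R < 2, R is equally likely to be any of {1}.
E[R | R < 2] = (1) / 1 = 1.

1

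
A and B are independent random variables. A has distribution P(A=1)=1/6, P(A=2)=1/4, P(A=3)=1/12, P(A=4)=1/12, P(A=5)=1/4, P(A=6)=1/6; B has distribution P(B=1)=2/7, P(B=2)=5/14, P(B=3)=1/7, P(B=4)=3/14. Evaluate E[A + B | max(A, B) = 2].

P(max(A, B) = 2) = 37/168.
Summing (A+B)·P(x,y) over outcomes with max(A, B) = 2 gives 3/4.
E[A + B | max(A, B) = 2] = (3/4) / (37/168) = 126/37.

126/37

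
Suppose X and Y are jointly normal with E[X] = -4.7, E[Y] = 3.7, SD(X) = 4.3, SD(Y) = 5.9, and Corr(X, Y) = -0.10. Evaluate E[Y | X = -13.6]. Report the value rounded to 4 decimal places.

E[Y | X=x] = μ_Y + ρ(σ_Y/σ_X)(x − μ_X) for jointly normal variables.
E[Y | X=-13.6] = 3.7 + (-0.10)·(5.9/4.3)·(-13.6 − (-4.7)) = 3.7 + (-0.13721)·(-8.9) = 4.9212.

4.9212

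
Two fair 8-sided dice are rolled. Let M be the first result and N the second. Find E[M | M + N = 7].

7/2

P(M + N = 7) = 3/32.
Summing M·P(x,y) over outcomes with M + N = 7 gives 21/64.
E[M | M + N = 7] = (21/64) / (3/32) = 7/2.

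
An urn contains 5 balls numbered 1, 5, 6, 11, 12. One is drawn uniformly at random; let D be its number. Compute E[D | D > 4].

P(D > 4) = 4/5.
Σ over the event: 5·1/5 + 6·1/5 + 11·1/5 + 12·1/5 = 34/5.
E[D | D > 4] = (34/5) / (4/5) = 17/2.

17/2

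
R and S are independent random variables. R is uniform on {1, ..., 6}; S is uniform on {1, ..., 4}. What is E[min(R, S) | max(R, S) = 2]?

P(max(R, S) = 2) = 1/8.
Summing min(R,S)·P(x,y) over outcomes with max(R, S) = 2 gives 1/6.
E[min(R, S) | max(R, S) = 2] = (1/6) / (1/8) = 4/3.

4/3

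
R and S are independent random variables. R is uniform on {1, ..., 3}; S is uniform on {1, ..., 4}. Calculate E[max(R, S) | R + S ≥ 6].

11/3

Outcomes with R + S ≥ 6: (2,4), (3,3), (3,4), each with probability 1/12.
E[max(R, S) | R + S ≥ 6] = (4 + 3 + 4) / 3 = 11/3.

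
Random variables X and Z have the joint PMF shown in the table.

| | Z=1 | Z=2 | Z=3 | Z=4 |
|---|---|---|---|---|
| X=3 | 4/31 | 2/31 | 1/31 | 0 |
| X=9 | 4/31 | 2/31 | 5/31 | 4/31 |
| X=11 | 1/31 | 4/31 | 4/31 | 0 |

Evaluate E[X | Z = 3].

46/5

P(Z = 3) = 10/31.
Summing X·P(X=x,Z=y) over the conditioning event gives 92/31.
E[X | Z = 3] = (92/31) / (10/31) = 46/5.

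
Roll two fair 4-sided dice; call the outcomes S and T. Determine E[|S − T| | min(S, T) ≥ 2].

8/9

Outcomes with min(S, T) ≥ 2: (2,2), (2,3), (2,4), (3,2), (3,3), (3,4), (4,2), (4,3), (4,4), each with probability 1/16.
E[|S − T| | min(S, T) ≥ 2] = (0 + 1 + 2 + 1 + 0 + 1 + 2 + 1 + 0) / 9 = 8/9.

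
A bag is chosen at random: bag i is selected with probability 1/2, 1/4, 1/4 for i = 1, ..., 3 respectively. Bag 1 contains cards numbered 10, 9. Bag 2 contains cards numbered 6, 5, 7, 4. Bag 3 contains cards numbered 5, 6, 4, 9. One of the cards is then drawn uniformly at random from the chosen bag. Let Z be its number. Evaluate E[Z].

E[Z | bag 1] = (10+9)/2 = 19/2.
E[Z | bag 2] = (6+5+7+4)/4 = 11/2.
E[Z | bag 3] = (5+6+4+9)/4 = 6.
E[Z] = (1/2)·(19/2) + (1/4)·(11/2) + (1/4)·(6) = 61/8.

61/8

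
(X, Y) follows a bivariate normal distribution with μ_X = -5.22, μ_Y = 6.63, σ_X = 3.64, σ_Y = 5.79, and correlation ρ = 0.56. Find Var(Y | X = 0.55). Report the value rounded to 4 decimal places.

The conditional variance in a bivariate normal is σ_Y²(1 − ρ²), independent of x.
Var(Y | X=0.55) = (5.79)²·(1 − (0.56)²) = 33.5241·0.6864 = 23.0109.

23.0109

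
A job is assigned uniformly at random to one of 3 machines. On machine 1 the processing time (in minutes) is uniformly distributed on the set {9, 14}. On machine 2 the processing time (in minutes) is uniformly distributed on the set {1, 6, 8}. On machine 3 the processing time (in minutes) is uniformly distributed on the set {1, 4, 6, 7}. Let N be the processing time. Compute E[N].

E[N | machine 1] = (9+14)/2 = 23/2.
E[N | machine 2] = (1+6+8)/3 = 5.
E[N | machine 3] = (1+4+6+7)/4 = 9/2.
By the law of total expectation,
E[N] = (1/3)·(23/2) + (1/3)·(5) + (1/3)·(9/2) = 7.

7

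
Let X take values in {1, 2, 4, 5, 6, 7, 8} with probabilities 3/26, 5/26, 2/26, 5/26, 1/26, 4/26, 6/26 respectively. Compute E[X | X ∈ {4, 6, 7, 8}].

P(X ∈ {4, 6, 7, 8}) = 1/2.
Σ over the event: 4·1/13 + 6·1/26 + 7·2/13 + 8·3/13 = 45/13.
E[X | X ∈ {4, 6, 7, 8}] = (45/13) / (1/2) = 90/13.

90/13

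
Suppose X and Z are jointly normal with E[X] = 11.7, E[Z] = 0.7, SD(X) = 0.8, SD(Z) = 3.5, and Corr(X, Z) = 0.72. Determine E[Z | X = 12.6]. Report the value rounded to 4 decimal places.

E[Z | X=x] = μ_Z + ρ(σ_Z/σ_X)(x − μ_X) for jointly normal variables.
E[Z | X=12.6] = 0.7 + (0.72)·(3.5/0.8)·(12.6 − (11.7)) = 0.7 + (3.15)·(0.9) = 3.5350.

3.5350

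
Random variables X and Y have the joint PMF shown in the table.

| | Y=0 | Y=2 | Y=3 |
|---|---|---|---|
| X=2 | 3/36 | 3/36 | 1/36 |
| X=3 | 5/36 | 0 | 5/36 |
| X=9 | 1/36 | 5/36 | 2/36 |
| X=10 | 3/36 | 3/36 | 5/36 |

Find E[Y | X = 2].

9/7

P(X = 2) = 7/36.
Summing Y·P(X=x,Y=y) over the conditioning event gives 1/4.
E[Y | X = 2] = (1/4) / (7/36) = 9/7.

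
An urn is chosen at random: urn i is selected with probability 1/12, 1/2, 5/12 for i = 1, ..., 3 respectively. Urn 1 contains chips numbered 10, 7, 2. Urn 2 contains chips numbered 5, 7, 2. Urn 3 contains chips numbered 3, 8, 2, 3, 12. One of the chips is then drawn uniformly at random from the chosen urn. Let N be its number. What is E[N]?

E[N | urn 1] = (10+7+2)/3 = 19/3.
E[N | urn 2] = (5+7+2)/3 = 14/3.
E[N | urn 3] = (3+8+2+3+12)/5 = 28/5.
By the law of total expectation,
E[N] = (1/12)·(19/3) + (1/2)·(14/3) + (5/12)·(28/5) = 187/36.

187/36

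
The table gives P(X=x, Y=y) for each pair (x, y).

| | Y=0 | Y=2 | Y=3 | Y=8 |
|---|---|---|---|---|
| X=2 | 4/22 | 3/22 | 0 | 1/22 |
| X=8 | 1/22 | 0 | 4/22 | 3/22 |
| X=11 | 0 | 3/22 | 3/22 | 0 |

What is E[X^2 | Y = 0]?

16

P(Y = 0) = 5/22.
Σ X^2·P over the event = 4·(4/22) + 64·(1/22) = 40/11.
E[X^2 | Y = 0] = (40/11) / (5/22) = 16.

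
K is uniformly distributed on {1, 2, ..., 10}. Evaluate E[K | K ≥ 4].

Given K ≥ 4, K is equally likely to be any of {4, 5, 6, 7, 8, 9, 10}.
E[K | K ≥ 4] = (4 + 5 + 6 + 7 + 8 + 9 + 10) / 7 = 7.

7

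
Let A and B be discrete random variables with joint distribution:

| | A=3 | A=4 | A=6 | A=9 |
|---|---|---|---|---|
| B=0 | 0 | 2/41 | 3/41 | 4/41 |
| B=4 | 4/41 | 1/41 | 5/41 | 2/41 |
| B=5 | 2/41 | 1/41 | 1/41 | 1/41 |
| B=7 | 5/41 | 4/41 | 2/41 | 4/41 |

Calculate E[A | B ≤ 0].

62/9

P(B ≤ 0) = 9/41.
Summing A·P(A=x,B=y) over the conditioning event gives 62/41.
E[A | B ≤ 0] = (62/41) / (9/41) = 62/9.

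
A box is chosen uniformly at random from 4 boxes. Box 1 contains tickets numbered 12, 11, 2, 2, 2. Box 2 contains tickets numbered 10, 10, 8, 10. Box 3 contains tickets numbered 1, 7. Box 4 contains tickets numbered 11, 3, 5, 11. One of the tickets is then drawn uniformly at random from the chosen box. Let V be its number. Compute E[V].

E[V | box 1] = (12+11+2+2+2)/5 = 29/5.
E[V | box 2] = (10+10+8+10)/4 = 19/2.
E[V | box 3] = (1+7)/2 = 4.
E[V | box 4] = (11+3+5+11)/4 = 15/2.
By the law of total expectation,
E[V] = (1/4)·(29/5) + (1/4)·(19/2) + (1/4)·(4) + (1/4)·(15/2) = 67/10.

67/10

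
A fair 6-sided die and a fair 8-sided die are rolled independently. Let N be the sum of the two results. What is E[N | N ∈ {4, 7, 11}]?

98/13

P(N ∈ {4, 7, 11}) = 13/48.
Σ over the event: 4·1/16 + 7·1/8 + 11·1/12 = 49/24.
E[N | N ∈ {4, 7, 11}] = (49/24) / (13/48) = 98/13.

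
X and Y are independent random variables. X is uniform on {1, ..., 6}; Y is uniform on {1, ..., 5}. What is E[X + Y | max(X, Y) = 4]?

44/7

P(max(X, Y) = 4) = 7/30.
Summing (X+Y)·P(x,y) over outcomes with max(X, Y) = 4 gives 22/15.
E[X + Y | max(X, Y) = 4] = (22/15) / (7/30) = 44/7.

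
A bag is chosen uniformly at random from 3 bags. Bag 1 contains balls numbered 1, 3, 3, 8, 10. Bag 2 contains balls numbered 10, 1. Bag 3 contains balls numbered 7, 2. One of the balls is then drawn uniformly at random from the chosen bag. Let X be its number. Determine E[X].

E[X | bag 1] = (1+3+3+8+10)/5 = 5.
E[X | bag 2] = (10+1)/2 = 11/2.
E[X | bag 3] = (7+2)/2 = 9/2.
E[X] = (1/3)·(5) + (1/3)·(11/2) + (1/3)·(9/2) = 5.

5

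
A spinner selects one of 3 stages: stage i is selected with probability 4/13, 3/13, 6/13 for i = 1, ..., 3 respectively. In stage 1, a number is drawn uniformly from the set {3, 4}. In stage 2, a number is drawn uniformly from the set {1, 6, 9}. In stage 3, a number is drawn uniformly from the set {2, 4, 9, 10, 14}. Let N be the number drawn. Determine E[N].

E[N | stage 1] = (3+4)/2 = 7/2.
E[N | stage 2] = (1+6+9)/3 = 16/3.
E[N | stage 3] = (2+4+9+10+14)/5 = 39/5.
E[N] = (4/13)·(7/2) + (3/13)·(16/3) + (6/13)·(39/5) = 384/65.

384/65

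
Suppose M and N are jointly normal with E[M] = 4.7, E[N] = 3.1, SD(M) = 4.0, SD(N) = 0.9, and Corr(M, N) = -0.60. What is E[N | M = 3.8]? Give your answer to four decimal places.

3.2215

For a bivariate normal, E[N | M=x] = μ_N + ρ·(σ_N/σ_M)·(x − μ_M).
E[N | M=3.8] = 3.1 + (-0.60)·(0.9/4.0)·(3.8 − (4.7)) = 3.1 + (-0.135)·(-0.9) = 3.2215.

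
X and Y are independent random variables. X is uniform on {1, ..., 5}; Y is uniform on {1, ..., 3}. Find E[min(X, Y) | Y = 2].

Outcomes with Y = 2: (1,2), (2,2), (3,2), (4,2), (5,2), each with probability 1/15.
E[min(X, Y) | Y = 2] = (1 + 2 + 2 + 2 + 2) / 5 = 9/5.

9/5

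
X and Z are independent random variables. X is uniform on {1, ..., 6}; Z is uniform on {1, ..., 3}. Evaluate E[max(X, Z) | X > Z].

53/12

P(X > Z) = 2/3.
Summing max(X,Z)·P(x,y) over outcomes with X > Z gives 53/18.
E[max(X, Z) | X > Z] = (53/18) / (2/3) = 53/12.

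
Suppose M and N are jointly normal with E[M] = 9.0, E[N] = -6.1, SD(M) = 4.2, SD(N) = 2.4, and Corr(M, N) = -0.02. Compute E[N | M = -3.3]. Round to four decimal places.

-5.9594

The regression of N on M has slope ρ·σ_N/σ_M and passes through (μ_M, μ_N).
E[N | M=-3.3] = -6.1 + (-0.02)·(2.4/4.2)·(-3.3 − (9.0)) = -6.1 + (-0.011429)·(-12.3) = -5.9594.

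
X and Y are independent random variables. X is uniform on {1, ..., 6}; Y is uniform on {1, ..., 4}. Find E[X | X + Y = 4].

2

Outcomes with X + Y = 4: (1,3), (2,2), (3,1), each with probability 1/24.
E[X | X + Y = 4] = (1 + 2 + 3) / 3 = 2.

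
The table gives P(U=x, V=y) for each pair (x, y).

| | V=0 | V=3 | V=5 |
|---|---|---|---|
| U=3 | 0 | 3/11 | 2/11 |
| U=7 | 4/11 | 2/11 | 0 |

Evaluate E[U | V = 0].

7

P(V = 0) = 4/11.
Σ U·P over the event = 7·(4/11) = 28/11.
E[U | V = 0] = (28/11) / (4/11) = 7.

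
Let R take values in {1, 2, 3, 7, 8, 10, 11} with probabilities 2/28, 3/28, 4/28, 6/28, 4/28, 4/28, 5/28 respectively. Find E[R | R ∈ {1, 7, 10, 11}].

P(R ∈ {1, 7, 10, 11}) = 17/28.
Σ over the event: 1·1/14 + 7·3/14 + 10·1/7 + 11·5/28 = 139/28.
E[R | R ∈ {1, 7, 10, 11}] = (139/28) / (17/28) = 139/17.

139/17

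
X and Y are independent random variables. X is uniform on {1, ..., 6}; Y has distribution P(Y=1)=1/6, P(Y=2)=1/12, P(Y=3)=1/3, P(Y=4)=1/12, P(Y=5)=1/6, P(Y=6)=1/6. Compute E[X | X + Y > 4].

233/60

P(X + Y > 4) = 5/6.
Summing X·P(x,y) over outcomes with X + Y > 4 gives 233/72.
E[X | X + Y > 4] = (233/72) / (5/6) = 233/60.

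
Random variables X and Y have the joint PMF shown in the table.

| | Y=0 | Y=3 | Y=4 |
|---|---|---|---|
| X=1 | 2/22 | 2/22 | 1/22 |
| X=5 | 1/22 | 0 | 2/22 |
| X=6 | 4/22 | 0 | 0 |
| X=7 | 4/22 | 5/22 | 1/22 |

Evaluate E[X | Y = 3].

P(Y = 3) = 7/22.
Σ X·P over the event = 1·(2/22) + 7·(5/22) = 37/22.
E[X | Y = 3] = (37/22) / (7/22) = 37/7.

37/7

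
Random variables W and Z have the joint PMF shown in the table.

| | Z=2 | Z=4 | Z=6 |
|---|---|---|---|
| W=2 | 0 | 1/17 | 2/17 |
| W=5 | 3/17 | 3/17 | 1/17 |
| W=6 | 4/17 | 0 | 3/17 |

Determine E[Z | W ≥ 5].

P(W ≥ 5) = 14/17.
Σ Z·P over the event = 2·(3/17) + 4·(3/17) + 6·(1/17) + 2·(4/17) + 6·(3/17) = 50/17.
E[Z | W ≥ 5] = (50/17) / (14/17) = 25/7.

25/7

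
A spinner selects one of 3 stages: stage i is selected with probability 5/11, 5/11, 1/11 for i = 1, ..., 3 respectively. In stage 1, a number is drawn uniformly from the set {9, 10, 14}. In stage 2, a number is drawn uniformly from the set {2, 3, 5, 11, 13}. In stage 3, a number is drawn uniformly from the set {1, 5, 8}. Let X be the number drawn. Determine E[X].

281/33

E[X | stage 1] = (9+10+14)/3 = 11.
E[X | stage 2] = (2+3+5+11+13)/5 = 34/5.
E[X | stage 3] = (1+5+8)/3 = 14/3.
E[X] = (5/11)·(11) + (5/11)·(34/5) + (1/11)·(14/3) = 281/33.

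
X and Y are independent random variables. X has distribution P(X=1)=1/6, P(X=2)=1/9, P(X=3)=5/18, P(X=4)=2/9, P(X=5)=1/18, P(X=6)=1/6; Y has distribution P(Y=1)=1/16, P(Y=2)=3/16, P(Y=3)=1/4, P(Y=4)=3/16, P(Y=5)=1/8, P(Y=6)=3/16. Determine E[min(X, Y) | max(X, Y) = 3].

P(max(X, Y) = 3) = 5/24.
Summing min(X,Y)·P(x,y) over outcomes with max(X, Y) = 3 gives 41/96.
E[min(X, Y) | max(X, Y) = 3] = (41/96) / (5/24) = 41/20.

41/20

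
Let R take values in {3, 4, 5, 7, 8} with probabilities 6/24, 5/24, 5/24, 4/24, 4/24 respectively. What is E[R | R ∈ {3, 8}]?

5

P(R ∈ {3, 8}) = 5/12.
Σ over the event: 3·1/4 + 8·1/6 = 25/12.
E[R | R ∈ {3, 8}] = (25/12) / (5/12) = 5.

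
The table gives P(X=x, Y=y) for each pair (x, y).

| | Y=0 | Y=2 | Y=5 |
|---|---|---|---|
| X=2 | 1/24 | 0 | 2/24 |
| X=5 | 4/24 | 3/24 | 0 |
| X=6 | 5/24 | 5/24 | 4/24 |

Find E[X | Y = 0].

P(Y = 0) = 5/12.
Σ X·P over the event = 2·(1/24) + 5·(4/24) + 6·(5/24) = 13/6.
E[X | Y = 0] = (13/6) / (5/12) = 26/5.

26/5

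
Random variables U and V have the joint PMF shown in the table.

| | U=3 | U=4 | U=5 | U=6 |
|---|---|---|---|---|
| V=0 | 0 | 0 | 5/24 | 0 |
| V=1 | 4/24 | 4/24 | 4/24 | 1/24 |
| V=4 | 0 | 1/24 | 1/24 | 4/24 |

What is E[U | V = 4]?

11/2

P(V = 4) = 1/4.
Summing U·P(U=x,V=y) over the conditioning event gives 11/8.
E[U | V = 4] = (11/8) / (1/4) = 11/2.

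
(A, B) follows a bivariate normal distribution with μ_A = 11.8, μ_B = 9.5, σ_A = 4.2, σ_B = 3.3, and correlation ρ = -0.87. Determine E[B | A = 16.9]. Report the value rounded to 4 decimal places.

6.0138

For a bivariate normal, E[B | A=x] = μ_B + ρ·(σ_B/σ_A)·(x − μ_A).
E[B | A=16.9] = 9.5 + (-0.87)·(3.3/4.2)·(16.9 − (11.8)) = 9.5 + (-0.68357)·(5.1) = 6.0138.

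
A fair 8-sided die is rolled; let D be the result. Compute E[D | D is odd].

4

Given D is odd, D is equally likely to be any of {1, 3, 5, 7}.
E[D | D is odd] = (1 + 3 + 5 + 7) / 4 = 4.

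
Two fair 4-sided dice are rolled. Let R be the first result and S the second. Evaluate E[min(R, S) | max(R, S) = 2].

4/3

P(max(R, S) = 2) = 3/16.
Summing min(R,S)·P(x,y) over outcomes with max(R, S) = 2 gives 1/4.
E[min(R, S) | max(R, S) = 2] = (1/4) / (3/16) = 4/3.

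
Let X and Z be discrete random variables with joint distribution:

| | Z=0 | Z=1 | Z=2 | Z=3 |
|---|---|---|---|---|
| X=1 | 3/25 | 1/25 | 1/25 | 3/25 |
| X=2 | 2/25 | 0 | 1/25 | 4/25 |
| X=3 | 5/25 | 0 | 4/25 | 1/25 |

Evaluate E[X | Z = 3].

7/4

P(Z = 3) = 8/25.
Σ X·P over the event = 1·(3/25) + 2·(4/25) + 3·(1/25) = 14/25.
E[X | Z = 3] = (14/25) / (8/25) = 7/4.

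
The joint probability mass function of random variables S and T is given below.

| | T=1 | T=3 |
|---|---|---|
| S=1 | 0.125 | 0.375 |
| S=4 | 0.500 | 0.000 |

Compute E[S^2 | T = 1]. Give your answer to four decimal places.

P(T = 1) = 0.625.
Σ S^2·P over the event = 1·(0.125) + 16·(0.500) = 8.125.
E[S^2 | T = 1] = (8.125) / (0.625) = 13.0000.

13.0000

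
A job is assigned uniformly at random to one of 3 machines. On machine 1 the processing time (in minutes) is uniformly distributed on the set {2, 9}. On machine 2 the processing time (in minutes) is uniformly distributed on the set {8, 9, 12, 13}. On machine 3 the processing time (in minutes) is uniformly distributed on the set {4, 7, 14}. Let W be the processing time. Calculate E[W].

73/9

E[W | machine 1] = (2+9)/2 = 11/2.
E[W | machine 2] = (8+9+12+13)/4 = 21/2.
E[W | machine 3] = (4+7+14)/3 = 25/3.
By the law of total expectation,
E[W] = (1/3)·(11/2) + (1/3)·(21/2) + (1/3)·(25/3) = 73/9.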